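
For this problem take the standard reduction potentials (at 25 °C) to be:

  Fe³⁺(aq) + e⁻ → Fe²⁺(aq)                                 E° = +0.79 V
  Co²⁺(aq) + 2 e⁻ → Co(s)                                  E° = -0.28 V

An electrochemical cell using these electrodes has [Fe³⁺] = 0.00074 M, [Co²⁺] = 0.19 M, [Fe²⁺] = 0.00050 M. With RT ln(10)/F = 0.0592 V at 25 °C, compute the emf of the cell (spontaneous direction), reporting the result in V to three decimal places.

Fe³⁺/Fe²⁺ is the cathode (higher E°), Co²⁺/Co the anode: E°cell = +0.79 − (-0.28) = +1.07 V, n = 2.
Overall: 2 Fe³⁺(aq) + Co(s) → 2 Fe²⁺(aq) + Co²⁺(aq)
Q = [Fe²⁺]^2·[Co²⁺] / ([Fe³⁺]^2); log Q = -1.062.
E = E° − (0.0592/n) log Q = +1.07 − (0.0592/2)(-1.062) = +1.101 V.

+1.101 V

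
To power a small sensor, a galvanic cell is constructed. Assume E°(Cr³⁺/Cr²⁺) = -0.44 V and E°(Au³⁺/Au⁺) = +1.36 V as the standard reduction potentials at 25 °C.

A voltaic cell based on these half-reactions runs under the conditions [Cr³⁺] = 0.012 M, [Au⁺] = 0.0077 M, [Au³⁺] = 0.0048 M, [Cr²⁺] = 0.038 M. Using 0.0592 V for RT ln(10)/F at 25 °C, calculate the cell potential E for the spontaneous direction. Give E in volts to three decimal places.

Au³⁺/Au⁺ is the cathode (higher E°), Cr³⁺/Cr²⁺ the anode: E°cell = +1.36 − (-0.44) = +1.80 V, n = 2.
Overall: Au³⁺(aq) + 2 Cr²⁺(aq) → Au⁺(aq) + 2 Cr³⁺(aq)
Q = [Au⁺]·[Cr³⁺]^2 / ([Au³⁺]·[Cr²⁺]^2); log Q = -0.796.
E = E° − (0.0592/n) log Q = +1.80 − (0.0592/2)(-0.796) = +1.824 V.

+1.824 V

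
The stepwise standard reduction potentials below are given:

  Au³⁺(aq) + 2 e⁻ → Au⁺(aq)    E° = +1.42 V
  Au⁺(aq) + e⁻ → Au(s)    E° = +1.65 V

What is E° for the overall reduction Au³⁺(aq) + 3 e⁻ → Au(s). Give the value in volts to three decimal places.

Standard free energies of sequential steps add: ΔG°₃ = ΔG°₁ + ΔG°₂, so n₃E°₃ = n₁E°₁ + n₂E°₂.
E°₃ = (2×+1.42 + 1×+1.65) / 3 = (+4.490) / 3 = +1.497 V.

+1.497 V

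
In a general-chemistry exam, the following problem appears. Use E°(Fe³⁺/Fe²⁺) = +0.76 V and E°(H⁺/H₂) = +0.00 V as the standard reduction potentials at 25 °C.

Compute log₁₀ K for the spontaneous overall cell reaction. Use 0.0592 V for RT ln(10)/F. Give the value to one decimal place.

25.7

Cathode: Fe³⁺/Fe²⁺; anode: H⁺/H₂. E°cell = +0.76 V, n = 2.
log K = nE°cell / 0.0592 = (2)(+0.76) / 0.0592 = 25.7.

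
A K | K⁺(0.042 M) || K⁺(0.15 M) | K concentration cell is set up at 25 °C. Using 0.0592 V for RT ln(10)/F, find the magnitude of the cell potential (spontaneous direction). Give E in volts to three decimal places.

+0.033 V

For a concentration cell E°cell = 0. The 0.15 M side is the cathode (reduction is favoured where [K⁺] is higher).
With n = 1, E = −(0.0592/1) log([K⁺]ₐₙ/[K⁺]꜀ₐₜ) = −(0.0592/1) log(0.042/0.15) = −(0.0592/1)(-0.553) = +0.033 V.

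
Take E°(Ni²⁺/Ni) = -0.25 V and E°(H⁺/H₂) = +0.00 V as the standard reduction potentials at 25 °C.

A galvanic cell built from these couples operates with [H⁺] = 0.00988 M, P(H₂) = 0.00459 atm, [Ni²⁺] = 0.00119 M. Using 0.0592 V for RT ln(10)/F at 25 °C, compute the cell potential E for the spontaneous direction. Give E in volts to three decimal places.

H⁺/H₂ is the cathode (higher E°), Ni²⁺/Ni the anode: E°cell = +0.00 − (-0.25) = +0.25 V, n = 2.
Overall: 2 H⁺(aq) + Ni(s) → H₂(g) + Ni²⁺(aq)
Q = P(H₂)·[Ni²⁺] / ([H⁺]^2); log Q = -1.252.
E = E° − (0.0592/n) log Q = +0.25 − (0.0592/2)(-1.252) = +0.287 V.

+0.287 V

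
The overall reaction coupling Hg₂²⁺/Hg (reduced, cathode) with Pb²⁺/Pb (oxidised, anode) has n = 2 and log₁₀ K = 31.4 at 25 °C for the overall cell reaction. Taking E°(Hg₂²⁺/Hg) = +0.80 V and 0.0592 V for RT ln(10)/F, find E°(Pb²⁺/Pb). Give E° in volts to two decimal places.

-0.13 V

E°cell = (0.0592/n)·log K = (0.0592/2)(31.4) = +0.929 V.
Since Hg₂²⁺/Hg is the cathode and Pb²⁺/Pb the anode, E°cell = E°(Hg₂²⁺/Hg) − E°(Pb²⁺/Pb).
So E°(Pb²⁺/Pb) = E°(Hg₂²⁺/Hg) − E°cell = (+0.80) − (+0.929) = -0.13 V.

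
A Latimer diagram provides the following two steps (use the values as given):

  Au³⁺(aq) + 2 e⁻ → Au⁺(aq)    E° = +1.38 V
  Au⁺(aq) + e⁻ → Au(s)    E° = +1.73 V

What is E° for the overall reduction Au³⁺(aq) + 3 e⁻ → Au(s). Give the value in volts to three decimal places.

Since ΔG° = −nFE° is additive over sequential reductions, n₃E°₃ = n₁E°₁ + n₂E°₂.
E°₃ = (2×+1.38 + 1×+1.73) / 3 = (+4.490) / 3 = +1.497 V.

+1.497 V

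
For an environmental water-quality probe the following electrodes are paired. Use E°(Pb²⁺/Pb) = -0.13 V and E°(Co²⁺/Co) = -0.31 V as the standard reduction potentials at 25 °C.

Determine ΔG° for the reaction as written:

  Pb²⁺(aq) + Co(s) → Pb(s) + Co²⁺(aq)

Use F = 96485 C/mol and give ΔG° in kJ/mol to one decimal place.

-34.7 kJ/mol

As written, Pb²⁺/Pb is reduced (cathode) and Co²⁺/Co is oxidised (anode), so E°cell = (-0.13) − (-0.31) = +0.18 V.
Balancing electrons gives n = 2.
ΔG° = −nFE° = −(2)(96485)(+0.18) = -34,735 J = -34.7 kJ/mol.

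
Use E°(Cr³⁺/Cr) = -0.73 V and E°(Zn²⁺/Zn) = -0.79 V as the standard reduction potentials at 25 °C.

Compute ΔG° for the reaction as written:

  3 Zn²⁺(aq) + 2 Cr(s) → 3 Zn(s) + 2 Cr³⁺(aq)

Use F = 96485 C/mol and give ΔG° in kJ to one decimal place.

As written, Zn²⁺/Zn is reduced (cathode) and Cr³⁺/Cr is oxidised (anode), so E°cell = (-0.79) − (-0.73) = -0.06 V.
Balancing electrons gives n = 6.
ΔG° = −nFE° = −(6)(96485)(-0.06) = 34,735 J = +34.7 kJ.

+34.7 kJ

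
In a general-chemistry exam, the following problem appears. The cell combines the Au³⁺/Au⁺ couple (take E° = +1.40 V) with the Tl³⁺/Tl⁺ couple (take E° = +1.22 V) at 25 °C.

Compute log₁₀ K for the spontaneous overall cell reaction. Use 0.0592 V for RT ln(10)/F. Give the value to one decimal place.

Cathode: Au³⁺/Au⁺; anode: Tl³⁺/Tl⁺. E°cell = +0.18 V, n = 2.
log K = nE°cell / 0.0592 = (2)(+0.18) / 0.0592 = 6.1.

6.1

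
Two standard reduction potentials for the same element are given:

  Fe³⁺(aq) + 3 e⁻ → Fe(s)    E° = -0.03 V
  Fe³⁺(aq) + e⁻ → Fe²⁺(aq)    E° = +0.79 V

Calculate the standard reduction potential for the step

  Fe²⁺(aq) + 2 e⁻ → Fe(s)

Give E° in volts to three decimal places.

-0.440 V

Sequential free energies add, so n₃E°₃ = n₁E°₁ + n₂E°₂.
With n₃ = 3, and the known step contributing 1×(+0.79) V, the unknown satisfies 2·E° = 3×(-0.03) − 1×(+0.79) = -0.880.
E° = -0.880 / 2 = -0.440 V.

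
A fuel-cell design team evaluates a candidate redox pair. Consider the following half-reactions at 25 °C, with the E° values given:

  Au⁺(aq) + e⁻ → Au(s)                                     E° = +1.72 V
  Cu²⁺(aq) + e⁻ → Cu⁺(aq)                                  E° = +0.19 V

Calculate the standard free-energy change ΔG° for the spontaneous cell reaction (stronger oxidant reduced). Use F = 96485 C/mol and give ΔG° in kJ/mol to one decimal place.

Au⁺/Au (E° = +1.72 V) is the cathode; Cu²⁺/Cu⁺ (E° = +0.19 V) is the anode, so E°cell = +1.53 V.
Balancing electrons gives n = 1 (lcm of 1 and 1).
ΔG° = −nFE° = −(1)(96485)(+1.53) = -147,622 J = -147.6 kJ/mol.

-147.6 kJ/mol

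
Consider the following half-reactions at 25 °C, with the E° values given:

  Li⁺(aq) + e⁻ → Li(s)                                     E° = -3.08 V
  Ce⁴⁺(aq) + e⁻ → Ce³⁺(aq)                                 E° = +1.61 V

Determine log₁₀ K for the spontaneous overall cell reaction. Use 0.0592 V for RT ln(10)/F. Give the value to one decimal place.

79.2

Cathode: Ce⁴⁺/Ce³⁺; anode: Li⁺/Li. E°cell = +4.69 V, n = 1.
log K = nE°cell / 0.0592 = (1)(+4.69) / 0.0592 = 79.2.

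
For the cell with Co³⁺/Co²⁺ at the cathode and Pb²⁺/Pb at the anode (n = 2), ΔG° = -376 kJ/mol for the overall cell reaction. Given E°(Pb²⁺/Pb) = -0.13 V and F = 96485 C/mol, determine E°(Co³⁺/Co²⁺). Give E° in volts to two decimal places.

+1.82 V

E°cell = −ΔG°/(nF) = −(-376×10³)/((2)(96485)) = +1.948 V.
Since Co³⁺/Co²⁺ is the cathode and Pb²⁺/Pb the anode, E°cell = E°(Co³⁺/Co²⁺) − E°(Pb²⁺/Pb).
So E°(Co³⁺/Co²⁺) = E°cell + E°(Pb²⁺/Pb) = +1.948 + (-0.13) = +1.82 V.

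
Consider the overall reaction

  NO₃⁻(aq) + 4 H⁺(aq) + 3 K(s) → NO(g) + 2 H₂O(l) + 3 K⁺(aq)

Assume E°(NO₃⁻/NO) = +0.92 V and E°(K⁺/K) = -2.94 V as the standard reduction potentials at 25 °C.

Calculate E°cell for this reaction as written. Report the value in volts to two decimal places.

+3.86 V

The NO₃⁻/NO couple has the higher reduction potential, so it is the cathode; K⁺/K is oxidised at the anode.
E°cell = E°(cathode) − E°(anode) = (+0.92) − (-2.94) = +3.86 V.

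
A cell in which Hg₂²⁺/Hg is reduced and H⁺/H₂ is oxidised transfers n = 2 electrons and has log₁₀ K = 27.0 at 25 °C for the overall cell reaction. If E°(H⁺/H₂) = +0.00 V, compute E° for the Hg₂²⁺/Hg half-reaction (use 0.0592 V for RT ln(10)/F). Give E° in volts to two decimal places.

E°cell = (0.0592/n)·log K = (0.0592/2)(27.0) = +0.799 V.
Since Hg₂²⁺/Hg is the cathode and H⁺/H₂ the anode, E°cell = E°(Hg₂²⁺/Hg) − E°(H⁺/H₂).
So E°(Hg₂²⁺/Hg) = E°cell + E°(H⁺/H₂) = +0.799 + (+0.00) = +0.80 V.

+0.80 V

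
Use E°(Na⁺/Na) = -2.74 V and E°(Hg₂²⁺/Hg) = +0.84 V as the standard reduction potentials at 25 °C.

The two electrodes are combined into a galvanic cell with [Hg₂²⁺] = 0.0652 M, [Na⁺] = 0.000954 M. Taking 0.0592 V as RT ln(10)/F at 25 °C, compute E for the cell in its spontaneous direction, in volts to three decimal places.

+3.724 V

Hg₂²⁺/Hg is the cathode (higher E°), Na⁺/Na the anode: E°cell = +0.84 − (-2.74) = +3.58 V, n = 2.
Overall: Hg₂²⁺(aq) + 2 Na(s) → 2 Hg(l) + 2 Na⁺(aq)
Q = [Na⁺]^2 / ([Hg₂²⁺]); log Q = -4.855.
E = E° − (0.0592/n) log Q = +3.58 − (0.0592/2)(-4.855) = +3.724 V.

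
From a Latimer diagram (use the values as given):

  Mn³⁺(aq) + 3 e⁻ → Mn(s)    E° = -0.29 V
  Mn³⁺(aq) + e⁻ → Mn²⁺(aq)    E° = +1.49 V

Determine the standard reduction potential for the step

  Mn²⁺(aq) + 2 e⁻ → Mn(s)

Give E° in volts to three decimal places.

-1.180 V

Sequential free energies add, so n₃E°₃ = n₁E°₁ + n₂E°₂.
With n₃ = 3, and the known step contributing 1×(+1.49) V, the unknown satisfies 2·E° = 3×(-0.29) − 1×(+1.49) = -2.360.
E° = -2.360 / 2 = -1.180 V.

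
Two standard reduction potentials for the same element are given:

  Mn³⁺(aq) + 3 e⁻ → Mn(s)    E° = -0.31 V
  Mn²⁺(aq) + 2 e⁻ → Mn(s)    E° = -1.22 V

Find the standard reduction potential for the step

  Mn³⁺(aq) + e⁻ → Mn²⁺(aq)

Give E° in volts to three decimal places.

+1.510 V

Sequential free energies add, so n₃E°₃ = n₁E°₁ + n₂E°₂.
With n₃ = 3, and the known step contributing 2×(-1.22) V, the unknown satisfies 1·E° = 3×(-0.31) − 2×(-1.22) = +1.510.
E° = +1.510 / 1 = +1.510 V.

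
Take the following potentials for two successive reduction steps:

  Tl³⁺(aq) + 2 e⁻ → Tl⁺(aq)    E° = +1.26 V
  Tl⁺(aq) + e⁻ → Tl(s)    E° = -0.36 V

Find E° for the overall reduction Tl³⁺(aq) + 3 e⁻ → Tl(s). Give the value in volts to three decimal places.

+0.720 V

Standard free energies of sequential steps add: ΔG°₃ = ΔG°₁ + ΔG°₂, so n₃E°₃ = n₁E°₁ + n₂E°₂.
E°₃ = (2×+1.26 + 1×-0.36) / 3 = (+2.160) / 3 = +0.720 V.
Simply averaging or adding the two E° values would be wrong; the electron-weighted sum is required.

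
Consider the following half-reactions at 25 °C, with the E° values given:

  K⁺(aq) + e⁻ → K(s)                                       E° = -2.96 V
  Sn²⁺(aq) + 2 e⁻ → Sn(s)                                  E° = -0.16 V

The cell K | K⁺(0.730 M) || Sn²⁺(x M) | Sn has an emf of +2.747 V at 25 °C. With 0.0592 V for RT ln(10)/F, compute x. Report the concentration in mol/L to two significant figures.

0.0086 M

Sn²⁺/Sn is the cathode, K⁺/K the anode: E°cell = +2.80 V, n = 2.
Overall reaction: Sn²⁺(aq) + 2 K(s) → Sn(s) + 2 K⁺(aq); Q = [K⁺]^2/[Sn²⁺]^1.
From E = E° − (0.0592/n) log Q: log Q = (E° − E)·n/0.0592 = (+2.80 − (+2.747))·2/0.0592 = 1.7905.
So 1·log[Sn²⁺] = 2·log(0.73) − log Q = -0.2734 − (1.7905) = -2.0639; [Sn²⁺] = 10^(-2.0639) ≈ 0.0086 M.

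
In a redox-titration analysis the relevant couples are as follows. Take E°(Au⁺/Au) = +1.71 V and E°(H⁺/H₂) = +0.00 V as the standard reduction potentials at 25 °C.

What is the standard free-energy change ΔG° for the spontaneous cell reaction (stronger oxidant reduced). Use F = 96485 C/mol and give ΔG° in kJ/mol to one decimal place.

-330.0 kJ/mol

Au⁺/Au (E° = +1.71 V) is the cathode; H⁺/H₂ (E° = +0.00 V) is the anode, so E°cell = +1.71 V.
Balancing electrons gives n = 2 (lcm of 1 and 2).
ΔG° = −nFE° = −(2)(96485)(+1.71) = -329,979 J = -330.0 kJ/mol.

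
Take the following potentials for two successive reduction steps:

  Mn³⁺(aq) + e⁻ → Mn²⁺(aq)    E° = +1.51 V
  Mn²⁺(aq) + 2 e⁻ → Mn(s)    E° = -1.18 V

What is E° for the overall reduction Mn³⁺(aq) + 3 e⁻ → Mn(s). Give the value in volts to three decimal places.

-0.283 V

Standard free energies of sequential steps add: ΔG°₃ = ΔG°₁ + ΔG°₂, so n₃E°₃ = n₁E°₁ + n₂E°₂.
E°₃ = (1×+1.51 + 2×-1.18) / 3 = (-0.850) / 3 = -0.283 V.
Simply averaging or adding the two E° values would be wrong; the electron-weighted sum is required.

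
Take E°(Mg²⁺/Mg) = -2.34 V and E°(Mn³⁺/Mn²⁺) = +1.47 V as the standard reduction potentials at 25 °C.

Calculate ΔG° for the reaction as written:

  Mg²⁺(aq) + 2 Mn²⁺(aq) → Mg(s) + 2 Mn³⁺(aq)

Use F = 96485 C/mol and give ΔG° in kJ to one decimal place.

+735.2 kJ

As written, Mg²⁺/Mg is reduced (cathode) and Mn³⁺/Mn²⁺ is oxidised (anode), so E°cell = (-2.34) − (+1.47) = -3.81 V.
Balancing electrons gives n = 2.
ΔG° = −nFE° = −(2)(96485)(-3.81) = 735,216 J = +735.2 kJ.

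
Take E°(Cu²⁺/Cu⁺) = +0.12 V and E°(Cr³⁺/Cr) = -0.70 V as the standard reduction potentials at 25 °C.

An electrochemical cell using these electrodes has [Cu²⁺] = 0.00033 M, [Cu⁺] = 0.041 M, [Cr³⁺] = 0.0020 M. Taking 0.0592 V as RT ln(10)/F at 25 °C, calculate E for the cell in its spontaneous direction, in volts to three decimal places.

Cu²⁺/Cu⁺ is the cathode (higher E°), Cr³⁺/Cr the anode: E°cell = +0.12 − (-0.70) = +0.82 V, n = 3.
Overall: 3 Cu²⁺(aq) + Cr(s) → 3 Cu⁺(aq) + Cr³⁺(aq)
Q = [Cu⁺]^3·[Cr³⁺] / ([Cu²⁺]^3); log Q = 3.584.
E = E° − (0.0592/n) log Q = +0.82 − (0.0592/3)(3.584) = +0.749 V.

+0.749 V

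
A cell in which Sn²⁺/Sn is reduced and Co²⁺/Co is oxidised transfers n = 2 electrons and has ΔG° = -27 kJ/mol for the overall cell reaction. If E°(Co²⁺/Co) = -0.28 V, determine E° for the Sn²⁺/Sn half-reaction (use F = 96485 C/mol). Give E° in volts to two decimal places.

-0.14 V

E°cell = −ΔG°/(nF) = −(-27×10³)/((2)(96485)) = +0.140 V.
Since Sn²⁺/Sn is the cathode and Co²⁺/Co the anode, E°cell = E°(Sn²⁺/Sn) − E°(Co²⁺/Co).
So E°(Sn²⁺/Sn) = E°cell + E°(Co²⁺/Co) = +0.140 + (-0.28) = -0.14 V.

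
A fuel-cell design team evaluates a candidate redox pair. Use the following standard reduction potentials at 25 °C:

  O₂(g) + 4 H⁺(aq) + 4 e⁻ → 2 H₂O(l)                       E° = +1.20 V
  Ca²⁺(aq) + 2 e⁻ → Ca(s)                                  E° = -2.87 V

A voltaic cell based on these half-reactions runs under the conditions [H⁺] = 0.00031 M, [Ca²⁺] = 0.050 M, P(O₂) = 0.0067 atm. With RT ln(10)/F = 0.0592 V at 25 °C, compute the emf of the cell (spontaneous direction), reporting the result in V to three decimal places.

O₂/H₂O is the cathode (higher E°), Ca²⁺/Ca the anode: E°cell = +1.20 − (-2.87) = +4.07 V, n = 4.
Overall: O₂(g) + 4 H⁺(aq) + 2 Ca(s) → 2 H₂O(l) + 2 Ca²⁺(aq)
Q = [Ca²⁺]^2 / (P(O₂)·[H⁺]^4); log Q = 13.606.
E = E° − (0.0592/n) log Q = +4.07 − (0.0592/4)(13.606) = +3.869 V.

+3.869 V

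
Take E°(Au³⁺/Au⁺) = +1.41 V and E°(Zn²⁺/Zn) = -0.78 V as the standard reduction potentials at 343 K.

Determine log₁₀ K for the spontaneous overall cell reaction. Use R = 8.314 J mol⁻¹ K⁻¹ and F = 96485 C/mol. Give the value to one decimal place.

64.4

Cathode: Au³⁺/Au⁺; anode: Zn²⁺/Zn. E°cell = (+1.41) − (-0.78) = +2.19 V, with n = 2.
ΔG° = −nFE° = −RT ln K, so ln K = nFE°/(RT) = (2)(96485)(+2.19) / ((8.314)(343)) = 148.194.
log₁₀ K = 148.194 / ln 10 = 64.4.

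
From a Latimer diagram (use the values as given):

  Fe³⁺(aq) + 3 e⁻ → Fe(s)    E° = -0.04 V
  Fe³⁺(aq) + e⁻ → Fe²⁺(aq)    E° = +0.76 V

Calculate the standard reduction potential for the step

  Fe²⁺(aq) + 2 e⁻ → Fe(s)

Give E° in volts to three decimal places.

-0.440 V

Sequential free energies add, so n₃E°₃ = n₁E°₁ + n₂E°₂.
With n₃ = 3, and the known step contributing 1×(+0.76) V, the unknown satisfies 2·E° = 3×(-0.04) − 1×(+0.76) = -0.880.
E° = -0.880 / 2 = -0.440 V.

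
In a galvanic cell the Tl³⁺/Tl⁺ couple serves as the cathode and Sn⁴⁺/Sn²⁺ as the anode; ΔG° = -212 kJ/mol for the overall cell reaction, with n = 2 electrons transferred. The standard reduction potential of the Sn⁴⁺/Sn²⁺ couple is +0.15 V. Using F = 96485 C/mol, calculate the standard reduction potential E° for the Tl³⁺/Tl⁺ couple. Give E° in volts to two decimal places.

E°cell = −ΔG°/(nF) = −(-212×10³)/((2)(96485)) = +1.099 V.
Since Tl³⁺/Tl⁺ is the cathode and Sn⁴⁺/Sn²⁺ the anode, E°cell = E°(Tl³⁺/Tl⁺) − E°(Sn⁴⁺/Sn²⁺).
So E°(Tl³⁺/Tl⁺) = E°cell + E°(Sn⁴⁺/Sn²⁺) = +1.099 + (+0.15) = +1.25 V.

+1.25 V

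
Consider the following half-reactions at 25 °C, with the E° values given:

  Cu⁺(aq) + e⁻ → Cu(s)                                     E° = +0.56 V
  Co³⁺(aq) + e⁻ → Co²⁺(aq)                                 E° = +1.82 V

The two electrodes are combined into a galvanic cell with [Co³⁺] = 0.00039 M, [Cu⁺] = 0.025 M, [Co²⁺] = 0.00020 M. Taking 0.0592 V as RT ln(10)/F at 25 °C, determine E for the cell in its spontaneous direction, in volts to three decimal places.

+1.372 V

Co³⁺/Co²⁺ is the cathode (higher E°), Cu⁺/Cu the anode: E°cell = +1.82 − (+0.56) = +1.26 V, n = 1.
Overall: Co³⁺(aq) + Cu(s) → Co²⁺(aq) + Cu⁺(aq)
Q = [Co²⁺]·[Cu⁺] / ([Co³⁺]); log Q = -1.892.
E = E° − (0.0592/n) log Q = +1.26 − (0.0592/1)(-1.892) = +1.372 V.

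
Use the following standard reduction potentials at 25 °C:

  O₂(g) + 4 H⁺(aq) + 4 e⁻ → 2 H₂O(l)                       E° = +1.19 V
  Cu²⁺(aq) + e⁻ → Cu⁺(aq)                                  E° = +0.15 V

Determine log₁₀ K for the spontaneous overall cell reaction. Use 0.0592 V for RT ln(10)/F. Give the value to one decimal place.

70.3

Cathode: O₂/H₂O; anode: Cu²⁺/Cu⁺. E°cell = +1.04 V, n = 4.
log K = nE°cell / 0.0592 = (4)(+1.04) / 0.0592 = 70.3.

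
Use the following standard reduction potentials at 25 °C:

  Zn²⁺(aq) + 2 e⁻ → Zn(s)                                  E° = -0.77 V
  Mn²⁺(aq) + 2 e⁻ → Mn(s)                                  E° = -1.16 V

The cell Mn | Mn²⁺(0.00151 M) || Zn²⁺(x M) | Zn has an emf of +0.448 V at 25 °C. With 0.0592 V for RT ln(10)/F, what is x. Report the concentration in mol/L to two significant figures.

Zn²⁺/Zn is the cathode, Mn²⁺/Mn the anode: E°cell = +0.39 V, n = 2.
Overall reaction: Zn²⁺(aq) + Mn(s) → Zn(s) + Mn²⁺(aq); Q = [Mn²⁺]^1/[Zn²⁺]^1.
From E = E° − (0.0592/n) log Q: log Q = (E° − E)·n/0.0592 = (+0.39 − (+0.448))·2/0.0592 = -1.9595.
So 1·log[Zn²⁺] = 1·log(0.00151) − log Q = -2.8210 − (-1.9595) = -0.8615; [Zn²⁺] = 10^(-0.8615) ≈ 0.14 M.

0.14 M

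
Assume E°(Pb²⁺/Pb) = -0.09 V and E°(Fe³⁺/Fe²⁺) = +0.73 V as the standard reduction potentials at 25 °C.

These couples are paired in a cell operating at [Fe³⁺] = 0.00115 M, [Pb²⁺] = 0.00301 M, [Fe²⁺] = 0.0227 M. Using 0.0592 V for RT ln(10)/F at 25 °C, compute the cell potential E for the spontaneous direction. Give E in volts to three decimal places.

Fe³⁺/Fe²⁺ is the cathode (higher E°), Pb²⁺/Pb the anode: E°cell = +0.73 − (-0.09) = +0.82 V, n = 2.
Overall: 2 Fe³⁺(aq) + Pb(s) → 2 Fe²⁺(aq) + Pb²⁺(aq)
Q = [Fe²⁺]^2·[Pb²⁺] / ([Fe³⁺]^2); log Q = 0.069.
E = E° − (0.0592/n) log Q = +0.82 − (0.0592/2)(0.069) = +0.818 V.

+0.818 V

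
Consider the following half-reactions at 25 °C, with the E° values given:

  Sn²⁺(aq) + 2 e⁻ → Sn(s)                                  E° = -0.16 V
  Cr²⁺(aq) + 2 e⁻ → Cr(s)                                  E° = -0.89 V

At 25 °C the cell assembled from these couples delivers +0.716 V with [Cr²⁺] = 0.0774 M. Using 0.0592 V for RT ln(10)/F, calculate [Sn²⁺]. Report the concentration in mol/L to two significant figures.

0.026 M

Sn²⁺/Sn is the cathode, Cr²⁺/Cr the anode: E°cell = +0.73 V, n = 2.
Overall reaction: Sn²⁺(aq) + Cr(s) → Sn(s) + Cr²⁺(aq); Q = [Cr²⁺]^1/[Sn²⁺]^1.
From E = E° − (0.0592/n) log Q: log Q = (E° − E)·n/0.0592 = (+0.73 − (+0.716))·2/0.0592 = 0.4730.
So 1·log[Sn²⁺] = 1·log(0.0774) − log Q = -1.1113 − (0.4730) = -1.5843; [Sn²⁺] = 10^(-1.5843) ≈ 0.026 M.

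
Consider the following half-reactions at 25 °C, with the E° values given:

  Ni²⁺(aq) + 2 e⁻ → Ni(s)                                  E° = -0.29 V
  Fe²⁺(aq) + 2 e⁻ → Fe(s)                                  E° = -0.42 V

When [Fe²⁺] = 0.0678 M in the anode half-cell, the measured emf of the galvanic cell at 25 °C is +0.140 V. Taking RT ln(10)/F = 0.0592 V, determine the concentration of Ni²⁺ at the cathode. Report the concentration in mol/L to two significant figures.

0.15 M

Ni²⁺/Ni is the cathode, Fe²⁺/Fe the anode: E°cell = +0.13 V, n = 2.
Overall reaction: Ni²⁺(aq) + Fe(s) → Ni(s) + Fe²⁺(aq); Q = [Fe²⁺]^1/[Ni²⁺]^1.
From E = E° − (0.0592/n) log Q: log Q = (E° − E)·n/0.0592 = (+0.13 − (+0.140))·2/0.0592 = -0.3378.
So 1·log[Ni²⁺] = 1·log(0.0678) − log Q = -1.1688 − (-0.3378) = -0.8310; [Ni²⁺] = 10^(-0.8310) ≈ 0.15 M.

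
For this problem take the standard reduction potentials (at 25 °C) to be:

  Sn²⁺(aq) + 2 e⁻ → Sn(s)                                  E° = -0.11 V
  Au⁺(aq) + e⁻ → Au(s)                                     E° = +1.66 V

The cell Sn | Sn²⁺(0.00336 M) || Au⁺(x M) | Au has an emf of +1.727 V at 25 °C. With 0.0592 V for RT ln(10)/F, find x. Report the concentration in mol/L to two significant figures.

Au⁺/Au is the cathode, Sn²⁺/Sn the anode: E°cell = +1.77 V, n = 2.
Overall reaction: 2 Au⁺(aq) + Sn(s) → 2 Au(s) + Sn²⁺(aq); Q = [Sn²⁺]^1/[Au⁺]^2.
From E = E° − (0.0592/n) log Q: log Q = (E° − E)·n/0.0592 = (+1.77 − (+1.727))·2/0.0592 = 1.4527.
So 2·log[Au⁺] = 1·log(0.00336) − log Q = -2.4737 − (1.4527) = -3.9264; log[Au⁺] = -3.9264 / 2 = -1.9632; [Au⁺] = 10^(-1.9632) ≈ 0.011 M.

0.011 M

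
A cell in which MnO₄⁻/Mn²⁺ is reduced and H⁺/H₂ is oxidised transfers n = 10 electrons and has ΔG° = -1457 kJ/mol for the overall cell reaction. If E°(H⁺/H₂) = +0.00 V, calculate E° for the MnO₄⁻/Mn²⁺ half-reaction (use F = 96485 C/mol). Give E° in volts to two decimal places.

+1.51 V

E°cell = −ΔG°/(nF) = −(-1457×10³)/((10)(96485)) = +1.510 V.
Since MnO₄⁻/Mn²⁺ is the cathode and H⁺/H₂ the anode, E°cell = E°(MnO₄⁻/Mn²⁺) − E°(H⁺/H₂).
So E°(MnO₄⁻/Mn²⁺) = E°cell + E°(H⁺/H₂) = +1.510 + (+0.00) = +1.51 V.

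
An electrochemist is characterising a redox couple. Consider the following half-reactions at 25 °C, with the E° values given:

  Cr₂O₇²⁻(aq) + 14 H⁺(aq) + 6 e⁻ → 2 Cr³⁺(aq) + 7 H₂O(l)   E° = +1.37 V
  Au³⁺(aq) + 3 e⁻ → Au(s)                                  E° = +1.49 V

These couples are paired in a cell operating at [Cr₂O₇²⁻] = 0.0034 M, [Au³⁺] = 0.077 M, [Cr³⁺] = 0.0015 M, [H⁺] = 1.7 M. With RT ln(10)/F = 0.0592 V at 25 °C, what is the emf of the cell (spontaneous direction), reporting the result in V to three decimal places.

Au³⁺/Au is the cathode (higher E°), Cr₂O₇²⁻/Cr³⁺ the anode: E°cell = +1.49 − (+1.37) = +0.12 V, n = 6.
Overall: 2 Au³⁺(aq) + 2 Cr³⁺(aq) + 7 H₂O(l) → 2 Au(s) + Cr₂O₇²⁻(aq) + 14 H⁺(aq)
Q = [Cr₂O₇²⁻]·[H⁺]^14 / ([Au³⁺]^2·[Cr³⁺]^2); log Q = 8.633.
E = E° − (0.0592/n) log Q = +0.12 − (0.0592/6)(8.633) = +0.035 V.

+0.035 V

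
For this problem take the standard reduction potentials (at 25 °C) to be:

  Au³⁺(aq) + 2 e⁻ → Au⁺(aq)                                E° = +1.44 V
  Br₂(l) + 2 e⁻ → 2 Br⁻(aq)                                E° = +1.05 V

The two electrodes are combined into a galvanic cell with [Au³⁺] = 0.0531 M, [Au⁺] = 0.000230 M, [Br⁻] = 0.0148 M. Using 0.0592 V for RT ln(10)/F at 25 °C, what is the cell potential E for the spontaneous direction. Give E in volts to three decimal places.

Au³⁺/Au⁺ is the cathode (higher E°), Br₂/Br⁻ the anode: E°cell = +1.44 − (+1.05) = +0.39 V, n = 2.
Overall: Au³⁺(aq) + 2 Br⁻(aq) → Au⁺(aq) + Br₂(l)
Q = [Au⁺] / ([Au³⁺]·[Br⁻]^2); log Q = 1.296.
E = E° − (0.0592/n) log Q = +0.39 − (0.0592/2)(1.296) = +0.352 V.

+0.352 V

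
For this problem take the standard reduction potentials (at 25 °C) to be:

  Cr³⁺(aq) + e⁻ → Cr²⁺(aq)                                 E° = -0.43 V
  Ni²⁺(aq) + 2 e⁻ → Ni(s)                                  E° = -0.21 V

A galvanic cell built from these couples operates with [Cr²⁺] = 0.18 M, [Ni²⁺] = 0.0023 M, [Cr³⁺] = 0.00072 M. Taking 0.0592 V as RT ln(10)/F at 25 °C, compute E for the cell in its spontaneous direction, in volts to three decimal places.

+0.284 V

Ni²⁺/Ni is the cathode (higher E°), Cr³⁺/Cr²⁺ the anode: E°cell = -0.21 − (-0.43) = +0.22 V, n = 2.
Overall: Ni²⁺(aq) + 2 Cr²⁺(aq) → Ni(s) + 2 Cr³⁺(aq)
Q = [Cr³⁺]^2 / ([Ni²⁺]·[Cr²⁺]^2); log Q = -2.158.
E = E° − (0.0592/n) log Q = +0.22 − (0.0592/2)(-2.158) = +0.284 V.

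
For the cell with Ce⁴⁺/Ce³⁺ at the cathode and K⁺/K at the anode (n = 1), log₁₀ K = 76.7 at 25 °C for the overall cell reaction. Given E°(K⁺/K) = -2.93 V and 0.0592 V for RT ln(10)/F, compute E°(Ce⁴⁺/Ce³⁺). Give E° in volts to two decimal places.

E°cell = (0.0592/n)·log K = (0.0592/1)(76.7) = +4.541 V.
Since Ce⁴⁺/Ce³⁺ is the cathode and K⁺/K the anode, E°cell = E°(Ce⁴⁺/Ce³⁺) − E°(K⁺/K).
So E°(Ce⁴⁺/Ce³⁺) = E°cell + E°(K⁺/K) = +4.541 + (-2.93) = +1.61 V.

+1.61 V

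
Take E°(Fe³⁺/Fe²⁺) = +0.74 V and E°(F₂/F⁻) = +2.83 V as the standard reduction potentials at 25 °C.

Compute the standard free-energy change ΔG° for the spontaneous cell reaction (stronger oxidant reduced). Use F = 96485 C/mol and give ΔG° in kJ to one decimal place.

-403.3 kJ

F₂/F⁻ (E° = +2.83 V) is the cathode; Fe³⁺/Fe²⁺ (E° = +0.74 V) is the anode, so E°cell = +2.09 V.
Balancing electrons gives n = 2 (lcm of 2 and 1).
ΔG° = −nFE° = −(2)(96485)(+2.09) = -403,307 J = -403.3 kJ.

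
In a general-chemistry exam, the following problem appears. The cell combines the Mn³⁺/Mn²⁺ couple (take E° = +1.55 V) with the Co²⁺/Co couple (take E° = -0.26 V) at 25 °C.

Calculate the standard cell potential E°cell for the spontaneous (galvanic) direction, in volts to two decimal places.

The Mn³⁺/Mn²⁺ couple has the higher reduction potential, so it is the cathode; Co²⁺/Co is oxidised at the anode.
E°cell = E°(cathode) − E°(anode) = (+1.55) − (-0.26) = +1.81 V.

+1.81 V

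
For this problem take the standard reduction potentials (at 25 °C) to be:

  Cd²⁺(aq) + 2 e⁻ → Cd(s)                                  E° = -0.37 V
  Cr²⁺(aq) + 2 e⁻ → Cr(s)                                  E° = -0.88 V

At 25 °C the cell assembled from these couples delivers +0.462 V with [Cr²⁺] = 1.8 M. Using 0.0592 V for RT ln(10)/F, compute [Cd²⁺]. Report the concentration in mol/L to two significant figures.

Cd²⁺/Cd is the cathode, Cr²⁺/Cr the anode: E°cell = +0.51 V, n = 2.
Overall reaction: Cd²⁺(aq) + Cr(s) → Cd(s) + Cr²⁺(aq); Q = [Cr²⁺]^1/[Cd²⁺]^1.
From E = E° − (0.0592/n) log Q: log Q = (E° − E)·n/0.0592 = (+0.51 − (+0.462))·2/0.0592 = 1.6216.
So 1·log[Cd²⁺] = 1·log(1.8) − log Q = 0.2553 − (1.6216) = -1.3663; [Cd²⁺] = 10^(-1.3663) ≈ 0.043 M.

0.043 M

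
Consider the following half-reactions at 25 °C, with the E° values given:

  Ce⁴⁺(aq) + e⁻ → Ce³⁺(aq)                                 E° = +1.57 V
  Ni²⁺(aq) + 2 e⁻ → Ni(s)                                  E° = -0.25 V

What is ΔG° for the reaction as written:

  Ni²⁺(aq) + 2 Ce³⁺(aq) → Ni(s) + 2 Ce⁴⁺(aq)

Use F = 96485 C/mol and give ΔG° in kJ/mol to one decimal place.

As written, Ni²⁺/Ni is reduced (cathode) and Ce⁴⁺/Ce³⁺ is oxidised (anode), so E°cell = (-0.25) − (+1.57) = -1.82 V.
Balancing electrons gives n = 2.
ΔG° = −nFE° = −(2)(96485)(-1.82) = 351,205 J = +351.2 kJ/mol.

+351.2 kJ/mol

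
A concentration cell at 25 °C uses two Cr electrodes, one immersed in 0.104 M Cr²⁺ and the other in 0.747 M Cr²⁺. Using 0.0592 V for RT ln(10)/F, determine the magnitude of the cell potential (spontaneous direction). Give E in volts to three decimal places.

For a concentration cell E°cell = 0. The 0.747 M side is the cathode (reduction is favoured where [Cr²⁺] is higher).
With n = 2, E = −(0.0592/2) log([Cr²⁺]ₐₙ/[Cr²⁺]꜀ₐₜ) = −(0.0592/2) log(0.104/0.747) = −(0.0592/2)(-0.856) = +0.025 V.

+0.025 V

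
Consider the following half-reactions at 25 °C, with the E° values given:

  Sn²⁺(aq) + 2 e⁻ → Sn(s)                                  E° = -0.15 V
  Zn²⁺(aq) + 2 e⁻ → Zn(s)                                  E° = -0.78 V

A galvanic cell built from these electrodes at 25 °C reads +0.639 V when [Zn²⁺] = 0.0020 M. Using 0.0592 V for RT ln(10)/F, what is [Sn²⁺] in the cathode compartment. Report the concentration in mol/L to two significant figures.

0.0040 M

Sn²⁺/Sn is the cathode, Zn²⁺/Zn the anode: E°cell = +0.63 V, n = 2.
Overall reaction: Sn²⁺(aq) + Zn(s) → Sn(s) + Zn²⁺(aq); Q = [Zn²⁺]^1/[Sn²⁺]^1.
From E = E° − (0.0592/n) log Q: log Q = (E° − E)·n/0.0592 = (+0.63 − (+0.639))·2/0.0592 = -0.3041.
So 1·log[Sn²⁺] = 1·log(0.002) − log Q = -2.6990 − (-0.3041) = -2.3949; [Sn²⁺] = 10^(-2.3949) ≈ 0.0040 M.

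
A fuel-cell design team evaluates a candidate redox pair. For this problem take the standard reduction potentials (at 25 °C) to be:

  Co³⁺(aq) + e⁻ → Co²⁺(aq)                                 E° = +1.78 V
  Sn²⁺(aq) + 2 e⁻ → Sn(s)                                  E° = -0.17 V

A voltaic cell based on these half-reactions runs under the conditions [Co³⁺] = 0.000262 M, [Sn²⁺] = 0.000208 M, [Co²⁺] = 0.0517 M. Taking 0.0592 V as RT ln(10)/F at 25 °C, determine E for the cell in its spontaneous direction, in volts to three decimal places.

+1.923 V

Co³⁺/Co²⁺ is the cathode (higher E°), Sn²⁺/Sn the anode: E°cell = +1.78 − (-0.17) = +1.95 V, n = 2.
Overall: 2 Co³⁺(aq) + Sn(s) → 2 Co²⁺(aq) + Sn²⁺(aq)
Q = [Co²⁺]^2·[Sn²⁺] / ([Co³⁺]^2); log Q = 0.908.
E = E° − (0.0592/n) log Q = +1.95 − (0.0592/2)(0.908) = +1.923 V.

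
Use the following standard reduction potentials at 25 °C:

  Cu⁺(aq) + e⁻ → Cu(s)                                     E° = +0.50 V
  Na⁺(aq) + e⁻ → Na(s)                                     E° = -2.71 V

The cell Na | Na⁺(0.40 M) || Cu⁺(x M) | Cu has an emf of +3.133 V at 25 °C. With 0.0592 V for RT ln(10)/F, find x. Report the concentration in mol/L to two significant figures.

Cu⁺/Cu is the cathode, Na⁺/Na the anode: E°cell = +3.21 V, n = 1.
Overall reaction: Cu⁺(aq) + Na(s) → Cu(s) + Na⁺(aq); Q = [Na⁺]^1/[Cu⁺]^1.
From E = E° − (0.0592/n) log Q: log Q = (E° − E)·n/0.0592 = (+3.21 − (+3.133))·1/0.0592 = 1.3007.
So 1·log[Cu⁺] = 1·log(0.4) − log Q = -0.3979 − (1.3007) = -1.6986; [Cu⁺] = 10^(-1.6986) ≈ 0.020 M.

0.020 M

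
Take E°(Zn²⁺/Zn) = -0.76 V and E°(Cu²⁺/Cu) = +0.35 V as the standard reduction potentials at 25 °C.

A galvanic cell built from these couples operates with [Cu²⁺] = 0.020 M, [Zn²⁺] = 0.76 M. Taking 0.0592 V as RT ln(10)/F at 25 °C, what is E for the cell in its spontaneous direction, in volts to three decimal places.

Cu²⁺/Cu is the cathode (higher E°), Zn²⁺/Zn the anode: E°cell = +0.35 − (-0.76) = +1.11 V, n = 2.
Overall: Cu²⁺(aq) + Zn(s) → Cu(s) + Zn²⁺(aq)
Q = [Zn²⁺] / ([Cu²⁺]); log Q = 1.580.
E = E° − (0.0592/n) log Q = +1.11 − (0.0592/2)(1.580) = +1.063 V.

+1.063 V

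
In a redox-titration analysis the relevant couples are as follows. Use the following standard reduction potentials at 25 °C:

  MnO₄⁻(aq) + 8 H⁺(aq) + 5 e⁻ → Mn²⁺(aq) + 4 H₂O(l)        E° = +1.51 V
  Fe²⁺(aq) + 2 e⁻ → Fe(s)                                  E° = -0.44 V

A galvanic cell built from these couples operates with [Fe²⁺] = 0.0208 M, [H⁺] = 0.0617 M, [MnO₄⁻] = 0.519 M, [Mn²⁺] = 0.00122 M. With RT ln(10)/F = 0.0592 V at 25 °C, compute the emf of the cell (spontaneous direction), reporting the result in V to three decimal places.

+1.916 V

MnO₄⁻/Mn²⁺ is the cathode (higher E°), Fe²⁺/Fe the anode: E°cell = +1.51 − (-0.44) = +1.95 V, n = 10.
Overall: 2 MnO₄⁻(aq) + 16 H⁺(aq) + 5 Fe(s) → 2 Mn²⁺(aq) + 8 H₂O(l) + 5 Fe²⁺(aq)
Q = [Mn²⁺]^2·[Fe²⁺]^5 / ([MnO₄⁻]^2·[H⁺]^16); log Q = 5.688.
E = E° − (0.0592/n) log Q = +1.95 − (0.0592/10)(5.688) = +1.916 V.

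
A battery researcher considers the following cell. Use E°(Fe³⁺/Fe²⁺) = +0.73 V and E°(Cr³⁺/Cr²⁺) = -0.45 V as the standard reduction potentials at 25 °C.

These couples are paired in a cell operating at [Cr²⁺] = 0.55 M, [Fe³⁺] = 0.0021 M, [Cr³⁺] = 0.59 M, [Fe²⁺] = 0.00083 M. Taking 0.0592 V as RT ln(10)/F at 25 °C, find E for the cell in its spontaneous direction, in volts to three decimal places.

Fe³⁺/Fe²⁺ is the cathode (higher E°), Cr³⁺/Cr²⁺ the anode: E°cell = +0.73 − (-0.45) = +1.18 V, n = 1.
Overall: Fe³⁺(aq) + Cr²⁺(aq) → Fe²⁺(aq) + Cr³⁺(aq)
Q = [Fe²⁺]·[Cr³⁺] / ([Fe³⁺]·[Cr²⁺]); log Q = -0.373.
E = E° − (0.0592/n) log Q = +1.18 − (0.0592/1)(-0.373) = +1.202 V.

+1.202 V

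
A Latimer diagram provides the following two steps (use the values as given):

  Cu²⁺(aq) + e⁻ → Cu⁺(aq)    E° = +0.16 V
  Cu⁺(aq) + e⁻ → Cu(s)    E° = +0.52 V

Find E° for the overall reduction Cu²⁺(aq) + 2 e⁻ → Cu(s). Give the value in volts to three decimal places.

+0.340 V

Standard free energies of sequential steps add: ΔG°₃ = ΔG°₁ + ΔG°₂, so n₃E°₃ = n₁E°₁ + n₂E°₂.
E°₃ = (1×+0.16 + 1×+0.52) / 2 = (+0.680) / 2 = +0.340 V.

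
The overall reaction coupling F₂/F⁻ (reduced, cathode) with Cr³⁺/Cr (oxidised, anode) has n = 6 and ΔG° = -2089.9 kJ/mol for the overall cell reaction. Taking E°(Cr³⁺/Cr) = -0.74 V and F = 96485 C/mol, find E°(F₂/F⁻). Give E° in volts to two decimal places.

E°cell = −ΔG°/(nF) = −(-2089.9×10³)/((6)(96485)) = +3.610 V.
Since F₂/F⁻ is the cathode and Cr³⁺/Cr the anode, E°cell = E°(F₂/F⁻) − E°(Cr³⁺/Cr).
So E°(F₂/F⁻) = E°cell + E°(Cr³⁺/Cr) = +3.610 + (-0.74) = +2.87 V.

+2.87 V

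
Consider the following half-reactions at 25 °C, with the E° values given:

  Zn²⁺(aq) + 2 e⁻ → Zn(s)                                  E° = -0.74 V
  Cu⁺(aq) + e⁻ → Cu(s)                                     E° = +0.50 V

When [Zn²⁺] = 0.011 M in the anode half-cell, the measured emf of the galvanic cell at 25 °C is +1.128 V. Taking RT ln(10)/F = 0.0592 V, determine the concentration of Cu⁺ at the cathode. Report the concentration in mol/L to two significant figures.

Cu⁺/Cu is the cathode, Zn²⁺/Zn the anode: E°cell = +1.24 V, n = 2.
Overall reaction: 2 Cu⁺(aq) + Zn(s) → 2 Cu(s) + Zn²⁺(aq); Q = [Zn²⁺]^1/[Cu⁺]^2.
From E = E° − (0.0592/n) log Q: log Q = (E° − E)·n/0.0592 = (+1.24 − (+1.128))·2/0.0592 = 3.7838.
So 2·log[Cu⁺] = 1·log(0.011) − log Q = -1.9586 − (3.7838) = -5.7424; log[Cu⁺] = -5.7424 / 2 = -2.8712; [Cu⁺] = 10^(-2.8712) ≈ 0.0013 M.

0.0013 M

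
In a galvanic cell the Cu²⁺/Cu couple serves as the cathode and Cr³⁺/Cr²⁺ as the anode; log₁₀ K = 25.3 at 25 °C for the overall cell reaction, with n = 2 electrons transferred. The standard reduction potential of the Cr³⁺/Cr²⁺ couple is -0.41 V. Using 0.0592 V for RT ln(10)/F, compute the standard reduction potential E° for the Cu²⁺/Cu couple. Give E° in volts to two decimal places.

+0.34 V

E°cell = (0.0592/n)·log K = (0.0592/2)(25.3) = +0.749 V.
Since Cu²⁺/Cu is the cathode and Cr³⁺/Cr²⁺ the anode, E°cell = E°(Cu²⁺/Cu) − E°(Cr³⁺/Cr²⁺).
So E°(Cu²⁺/Cu) = E°cell + E°(Cr³⁺/Cr²⁺) = +0.749 + (-0.41) = +0.34 V.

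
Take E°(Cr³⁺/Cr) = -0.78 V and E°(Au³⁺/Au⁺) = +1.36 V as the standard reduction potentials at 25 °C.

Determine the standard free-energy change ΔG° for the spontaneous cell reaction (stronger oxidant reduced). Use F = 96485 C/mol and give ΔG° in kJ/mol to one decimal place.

Au³⁺/Au⁺ (E° = +1.36 V) is the cathode; Cr³⁺/Cr (E° = -0.78 V) is the anode, so E°cell = +2.14 V.
Balancing electrons gives n = 6 (lcm of 2 and 3).
ΔG° = −nFE° = −(6)(96485)(+2.14) = -1,238,867 J = -1238.9 kJ/mol.

-1238.9 kJ/mol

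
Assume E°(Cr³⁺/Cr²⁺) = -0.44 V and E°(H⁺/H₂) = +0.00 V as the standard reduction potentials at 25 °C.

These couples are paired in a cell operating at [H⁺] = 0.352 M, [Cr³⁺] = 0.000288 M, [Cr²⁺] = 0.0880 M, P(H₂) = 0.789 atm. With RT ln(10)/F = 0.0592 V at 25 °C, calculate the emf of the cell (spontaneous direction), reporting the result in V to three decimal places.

+0.563 V

H⁺/H₂ is the cathode (higher E°), Cr³⁺/Cr²⁺ the anode: E°cell = +0.00 − (-0.44) = +0.44 V, n = 2.
Overall: 2 H⁺(aq) + 2 Cr²⁺(aq) → H₂(g) + 2 Cr³⁺(aq)
Q = P(H₂)·[Cr³⁺]^2 / ([H⁺]^2·[Cr²⁺]^2); log Q = -4.166.
E = E° − (0.0592/n) log Q = +0.44 − (0.0592/2)(-4.166) = +0.563 V.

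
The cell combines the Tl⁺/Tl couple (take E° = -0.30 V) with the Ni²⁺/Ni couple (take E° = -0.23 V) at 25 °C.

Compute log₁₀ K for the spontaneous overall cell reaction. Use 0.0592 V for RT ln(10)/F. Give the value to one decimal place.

2.4

Cathode: Ni²⁺/Ni; anode: Tl⁺/Tl. E°cell = +0.07 V, n = 2.
log K = nE°cell / 0.0592 = (2)(+0.07) / 0.0592 = 2.4.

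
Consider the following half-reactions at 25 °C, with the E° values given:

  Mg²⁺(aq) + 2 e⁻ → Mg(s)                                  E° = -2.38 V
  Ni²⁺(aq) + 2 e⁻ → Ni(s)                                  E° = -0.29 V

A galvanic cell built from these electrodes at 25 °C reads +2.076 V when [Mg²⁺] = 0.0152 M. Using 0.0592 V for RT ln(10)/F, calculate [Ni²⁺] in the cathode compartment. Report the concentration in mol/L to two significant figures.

Ni²⁺/Ni is the cathode, Mg²⁺/Mg the anode: E°cell = +2.09 V, n = 2.
Overall reaction: Ni²⁺(aq) + Mg(s) → Ni(s) + Mg²⁺(aq); Q = [Mg²⁺]^1/[Ni²⁺]^1.
From E = E° − (0.0592/n) log Q: log Q = (E° − E)·n/0.0592 = (+2.09 − (+2.076))·2/0.0592 = 0.4730.
So 1·log[Ni²⁺] = 1·log(0.0152) − log Q = -1.8182 − (0.4730) = -2.2912; [Ni²⁺] = 10^(-2.2912) ≈ 0.0051 M.

0.0051 M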